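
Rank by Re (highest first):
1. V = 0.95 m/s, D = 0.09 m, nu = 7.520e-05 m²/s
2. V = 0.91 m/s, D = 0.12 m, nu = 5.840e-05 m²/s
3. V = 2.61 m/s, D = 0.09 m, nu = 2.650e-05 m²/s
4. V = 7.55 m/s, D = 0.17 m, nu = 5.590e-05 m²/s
Case 1: Re = 1137
Case 2: Re = 1870
Case 3: Re = 8864
Case 4: Re = 22961
Ranking (highest first): 4, 3, 2, 1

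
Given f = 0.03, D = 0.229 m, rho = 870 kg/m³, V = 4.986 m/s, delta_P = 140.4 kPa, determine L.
Formula: \Delta P = f \frac{L}{D} \frac{\rho V^2}{2}
Substituting knowns: 140.4 = 0.03·(L/0.229)·0.5·870·4.986²/1000
Solving for L: L = (140.4·1000)·0.229/(0.03·0.5·870·4.986²) = 99.1 m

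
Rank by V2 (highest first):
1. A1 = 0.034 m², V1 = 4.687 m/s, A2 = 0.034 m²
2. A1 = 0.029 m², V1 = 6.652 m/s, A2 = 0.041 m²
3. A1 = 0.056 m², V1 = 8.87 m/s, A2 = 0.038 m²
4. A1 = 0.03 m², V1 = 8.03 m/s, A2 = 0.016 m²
Case 1: V2 = 4.687 m/s
Case 2: V2 = 4.705 m/s
Case 3: V2 = 13.07 m/s
Case 4: V2 = 15.06 m/s
Ranking (highest first): 4, 3, 2, 1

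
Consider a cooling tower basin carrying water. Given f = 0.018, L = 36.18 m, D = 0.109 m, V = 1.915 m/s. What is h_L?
Formula: h_L = f \frac{L}{D} \frac{V^2}{2g}
h_L = 0.018·(36.18/0.109)·1.915²/(2·9.81) = 1.117 m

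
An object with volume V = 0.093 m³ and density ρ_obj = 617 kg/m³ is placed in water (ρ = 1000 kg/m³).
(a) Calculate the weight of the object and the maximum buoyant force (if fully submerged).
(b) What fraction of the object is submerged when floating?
(a) W=rho_obj*g*V=617*9.81*0.093=562.9 N; F_B(max)=rho*g*V=1000*9.81*0.093=912.3 N
(b) Floating fraction=rho_obj/rho=617/1000=0.617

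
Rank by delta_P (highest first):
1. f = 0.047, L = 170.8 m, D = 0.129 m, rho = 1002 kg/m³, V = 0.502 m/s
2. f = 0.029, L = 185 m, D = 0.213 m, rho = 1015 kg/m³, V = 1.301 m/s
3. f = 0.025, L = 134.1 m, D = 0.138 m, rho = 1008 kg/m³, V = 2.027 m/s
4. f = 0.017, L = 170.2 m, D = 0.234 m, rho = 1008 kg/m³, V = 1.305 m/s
Case 1: delta_P = 7.857 kPa
Case 2: delta_P = 21.64 kPa
Case 3: delta_P = 50.31 kPa
Case 4: delta_P = 10.61 kPa
Ranking (highest first): 3, 2, 4, 1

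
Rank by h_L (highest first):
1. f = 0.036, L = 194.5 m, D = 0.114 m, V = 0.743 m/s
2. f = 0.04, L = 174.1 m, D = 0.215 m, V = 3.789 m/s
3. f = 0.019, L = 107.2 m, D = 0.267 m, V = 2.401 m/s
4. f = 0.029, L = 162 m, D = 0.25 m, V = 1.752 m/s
Case 1: h_L = 1.728 m
Case 2: h_L = 23.7 m
Case 3: h_L = 2.241 m
Case 4: h_L = 2.94 m
Ranking (highest first): 2, 4, 3, 1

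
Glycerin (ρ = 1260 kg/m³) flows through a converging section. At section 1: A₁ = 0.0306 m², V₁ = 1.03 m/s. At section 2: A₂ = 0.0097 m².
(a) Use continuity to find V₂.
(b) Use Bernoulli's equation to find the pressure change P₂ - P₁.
(a) Continuity: A₁V₁=A₂V₂ -> V₂=A₁V₁/A₂=0.0306*1.03/0.0097=3.25 m/s
(b) Bernoulli: P₂-P₁=0.5*rho*(V₁^2-V₂^2)/1000=0.5*1260*(1.03^2-3.25^2)/1000=-5.986 kPa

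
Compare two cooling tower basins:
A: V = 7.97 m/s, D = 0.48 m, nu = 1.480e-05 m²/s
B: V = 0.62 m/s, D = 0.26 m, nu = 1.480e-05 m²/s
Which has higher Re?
Re(A) = 258486, Re(B) = 10892. Answer: A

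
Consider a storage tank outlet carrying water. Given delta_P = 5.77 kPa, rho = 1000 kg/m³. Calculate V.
Formula: V = \sqrt{\frac{2 \Delta P}{\rho}}
V = √(2·(5.77·1000)/1000) = 3.397 m/s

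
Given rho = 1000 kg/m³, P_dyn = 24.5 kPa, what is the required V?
Formula: P_{dyn} = \frac{1}{2} \rho V^2
Substituting knowns: 24.5 = 0.5·1000·V²/1000
Solving for V: V = √(2·(24.5·1000)/1000) = 7 m/s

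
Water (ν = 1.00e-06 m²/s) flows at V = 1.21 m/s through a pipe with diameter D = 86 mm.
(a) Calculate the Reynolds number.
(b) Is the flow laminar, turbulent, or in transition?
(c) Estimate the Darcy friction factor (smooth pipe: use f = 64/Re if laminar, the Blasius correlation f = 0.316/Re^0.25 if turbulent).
(a) Re = V·D/ν = 1.21·0.086/1.00e-06 = 104060
(b) Flow regime: turbulent (Re > 4000)
(c) Friction factor: f = 0.316/Re^0.25 = 0.316/104060^0.25 = 0.01759 (Blasius is strictly valid for Re ≲ 1e5; used here as the smooth-pipe estimate the problem specifies)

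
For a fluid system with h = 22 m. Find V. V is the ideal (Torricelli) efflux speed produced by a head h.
Formula: V = \sqrt{2 g h}
V = √(2·9.81·22) = 20.78 m/s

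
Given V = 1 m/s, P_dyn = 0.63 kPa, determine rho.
Formula: P_{dyn} = \frac{1}{2} \rho V^2
Substituting knowns: 0.63 = 0.5·rho·1²/1000
Solving for rho: rho = 2·(0.63·1000)/1² = 1260 kg/m³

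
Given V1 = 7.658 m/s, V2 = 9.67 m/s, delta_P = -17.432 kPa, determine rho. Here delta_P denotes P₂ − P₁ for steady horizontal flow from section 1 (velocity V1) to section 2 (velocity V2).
Formula: \Delta P = \frac{1}{2} \rho (V_1^2 - V_2^2)
Substituting knowns: -17.432 = 0.5·rho·(7.658² − 9.67²)/1000
Solving for rho: rho = 2·(-17.432·1000)/(7.658² − 9.67²) = 1000 kg/m³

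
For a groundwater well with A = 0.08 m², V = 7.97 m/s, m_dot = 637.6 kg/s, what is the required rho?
Formula: \dot{m} = \rho A V
Substituting knowns: 637.6 = rho·0.08·7.97
Solving for rho: rho = 637.6/(0.08·7.97) = 1000 kg/m³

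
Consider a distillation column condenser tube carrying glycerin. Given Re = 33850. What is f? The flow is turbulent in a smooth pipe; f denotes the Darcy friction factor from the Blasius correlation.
Formula: f = \frac{0.316}{Re^{0.25}}
f = 0.316/33850^0.25 = 0.0233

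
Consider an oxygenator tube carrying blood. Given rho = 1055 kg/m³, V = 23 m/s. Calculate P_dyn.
Formula: P_{dyn} = \frac{1}{2} \rho V^2
P_dyn = 0.5·1055·23²/1000 = 279 kPa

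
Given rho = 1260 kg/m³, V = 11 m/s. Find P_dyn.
Formula: P_{dyn} = \frac{1}{2} \rho V^2
P_dyn = 0.5·1260·11²/1000 = 76.23 kPa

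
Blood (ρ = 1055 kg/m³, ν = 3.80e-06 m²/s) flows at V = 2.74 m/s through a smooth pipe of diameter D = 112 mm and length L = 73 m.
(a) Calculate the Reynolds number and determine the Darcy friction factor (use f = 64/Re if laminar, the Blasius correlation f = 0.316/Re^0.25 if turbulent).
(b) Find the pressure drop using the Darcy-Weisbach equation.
(a) Re = V·D/ν = 2.74·0.112/3.80e-06 = 80758 → turbulent (Re > 4000); f = 0.316/Re^0.25 = 0.316/80758^0.25 = 0.018745
(b) Darcy-Weisbach: ΔP = f·(L/D)·½ρV²/1000 = 0.018745·(73/0.112)·½·1055·2.74²/1000 = 48.39 kPa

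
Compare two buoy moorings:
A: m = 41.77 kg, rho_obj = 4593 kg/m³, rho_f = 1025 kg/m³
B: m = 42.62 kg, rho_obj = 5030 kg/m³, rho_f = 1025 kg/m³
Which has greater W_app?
W_app(A) = 318.3 N, W_app(B) = 332.9 N. Answer: B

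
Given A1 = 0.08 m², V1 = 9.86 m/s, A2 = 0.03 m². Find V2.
Formula: V_2 = \frac{A_1 V_1}{A_2}
V2 = 0.08·9.86/0.03 = 26.29 m/s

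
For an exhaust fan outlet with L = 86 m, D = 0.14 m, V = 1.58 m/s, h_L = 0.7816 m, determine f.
Formula: h_L = f \frac{L}{D} \frac{V^2}{2g}
Substituting knowns: 0.7816 = f·(86/0.14)·1.58²/(2·9.81)
Solving for f: f = 0.7816·2·9.81/((86/0.14)·1.58²) = 0.01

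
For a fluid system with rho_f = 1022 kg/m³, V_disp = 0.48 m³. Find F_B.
Formula: F_B = \rho_f g V_{disp}
F_B = 1022·9.81·0.48 = 4812 N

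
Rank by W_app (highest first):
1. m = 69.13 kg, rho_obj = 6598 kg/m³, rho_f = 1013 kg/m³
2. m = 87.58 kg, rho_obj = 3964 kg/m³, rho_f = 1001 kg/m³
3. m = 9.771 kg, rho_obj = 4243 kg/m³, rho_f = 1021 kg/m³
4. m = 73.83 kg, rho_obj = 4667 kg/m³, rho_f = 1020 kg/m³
Case 1: W_app = 574 N
Case 2: W_app = 642.2 N
Case 3: W_app = 72.79 N
Case 4: W_app = 566 N
Ranking (highest first): 2, 1, 4, 3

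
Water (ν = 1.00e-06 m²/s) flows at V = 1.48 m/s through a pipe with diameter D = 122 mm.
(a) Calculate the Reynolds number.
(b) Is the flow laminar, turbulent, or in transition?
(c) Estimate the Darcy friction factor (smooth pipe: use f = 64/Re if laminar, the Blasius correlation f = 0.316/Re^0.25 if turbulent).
(a) Re = V·D/ν = 1.48·0.122/1.00e-06 = 180560
(b) Flow regime: turbulent (Re > 4000)
(c) Friction factor: f = 0.316/Re^0.25 = 0.316/180560^0.25 = 0.01533 (Blasius is strictly valid for Re ≲ 1e5; used here as the smooth-pipe estimate the problem specifies)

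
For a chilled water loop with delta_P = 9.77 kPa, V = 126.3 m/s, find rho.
Formula: V = \sqrt{\frac{2 \Delta P}{\rho}}
Substituting knowns: 126.3 = √(2·(9.77·1000)/rho)
Solving for rho: rho = 2·(9.77·1000)/126.3² = 1.225 kg/m³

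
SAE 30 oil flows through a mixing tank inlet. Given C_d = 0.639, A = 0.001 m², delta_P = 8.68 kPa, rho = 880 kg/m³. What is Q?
Formula: Q = C_d A \sqrt{\frac{2 \Delta P}{\rho}}
Q = 0.639·0.001·√(2·(8.68·1000)/880)·1000 = 2.838 L/s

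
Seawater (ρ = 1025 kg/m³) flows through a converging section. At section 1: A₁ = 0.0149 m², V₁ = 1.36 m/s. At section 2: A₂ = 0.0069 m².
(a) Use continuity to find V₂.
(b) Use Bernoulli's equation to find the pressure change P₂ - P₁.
(a) Continuity: A₁V₁=A₂V₂ -> V₂=A₁V₁/A₂=0.0149*1.36/0.0069=2.94 m/s
(b) Bernoulli: P₂-P₁=0.5*rho*(V₁^2-V₂^2)/1000=0.5*1025*(1.36^2-2.94^2)/1000=-3.482 kPa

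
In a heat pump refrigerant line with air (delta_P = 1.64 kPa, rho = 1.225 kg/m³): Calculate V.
Formula: V = \sqrt{\frac{2 \Delta P}{\rho}}
V = √(2·(1.64·1000)/1.225) = 51.75 m/s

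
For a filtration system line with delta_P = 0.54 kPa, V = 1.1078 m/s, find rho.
Formula: V = \sqrt{\frac{2 \Delta P}{\rho}}
Substituting knowns: 1.1078 = √(2·(0.54·1000)/rho)
Solving for rho: rho = 2·(0.54·1000)/1.1078² = 880 kg/m³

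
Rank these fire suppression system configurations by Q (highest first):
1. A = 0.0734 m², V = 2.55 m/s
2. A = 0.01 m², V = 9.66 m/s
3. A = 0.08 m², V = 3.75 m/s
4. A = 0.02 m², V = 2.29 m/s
Case 1: Q = 187.2 L/s
Case 2: Q = 96.6 L/s
Case 3: Q = 300 L/s
Case 4: Q = 45.8 L/s
Ranking (highest first): 3, 1, 2, 4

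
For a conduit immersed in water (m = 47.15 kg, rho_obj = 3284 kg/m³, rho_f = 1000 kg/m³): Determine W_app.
Formula: W_{app} = mg\left(1 - \frac{\rho_f}{\rho_{obj}}\right)
W_app = 47.15·9.81·(1 − 1000/3284) = 321.7 N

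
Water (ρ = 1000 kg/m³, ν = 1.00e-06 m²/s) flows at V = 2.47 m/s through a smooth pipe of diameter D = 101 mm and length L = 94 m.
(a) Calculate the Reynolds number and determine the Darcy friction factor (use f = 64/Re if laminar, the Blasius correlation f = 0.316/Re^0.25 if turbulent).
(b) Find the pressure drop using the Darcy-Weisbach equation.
(a) Re = V·D/ν = 2.47·0.101/1.00e-06 = 249470 → turbulent (Re > 4000); f = 0.316/Re^0.25 = 0.316/249470^0.25 = 0.014139 (Blasius is strictly valid for Re ≲ 1e5; used here as the smooth-pipe estimate the problem specifies)
(b) Darcy-Weisbach: ΔP = f·(L/D)·½ρV²/1000 = 0.014139·(94/0.101)·½·1000·2.47²/1000 = 40.14 kPa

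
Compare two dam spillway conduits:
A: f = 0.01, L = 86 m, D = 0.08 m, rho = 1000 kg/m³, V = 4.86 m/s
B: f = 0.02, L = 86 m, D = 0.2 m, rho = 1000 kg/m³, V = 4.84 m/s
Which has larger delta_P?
delta_P(A) = 127 kPa, delta_P(B) = 100.7 kPa. Answer: A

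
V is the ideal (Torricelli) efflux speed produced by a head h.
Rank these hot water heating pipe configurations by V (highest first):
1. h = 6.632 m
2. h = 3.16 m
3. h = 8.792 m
Case 1: V = 11.41 m/s
Case 2: V = 7.874 m/s
Case 3: V = 13.13 m/s
Ranking (highest first): 3, 1, 2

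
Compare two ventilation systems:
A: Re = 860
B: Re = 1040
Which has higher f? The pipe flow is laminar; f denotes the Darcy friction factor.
f(A) = 0.07442, f(B) = 0.06154. Answer: A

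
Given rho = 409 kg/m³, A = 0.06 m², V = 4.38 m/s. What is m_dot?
Formula: \dot{m} = \rho A V
m_dot = 409·0.06·4.38 = 107.5 kg/s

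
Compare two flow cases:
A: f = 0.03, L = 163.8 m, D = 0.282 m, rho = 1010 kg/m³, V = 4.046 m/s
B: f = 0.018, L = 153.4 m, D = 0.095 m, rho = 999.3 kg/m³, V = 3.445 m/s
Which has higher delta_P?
delta_P(A) = 144.1 kPa, delta_P(B) = 172.4 kPa. Answer: B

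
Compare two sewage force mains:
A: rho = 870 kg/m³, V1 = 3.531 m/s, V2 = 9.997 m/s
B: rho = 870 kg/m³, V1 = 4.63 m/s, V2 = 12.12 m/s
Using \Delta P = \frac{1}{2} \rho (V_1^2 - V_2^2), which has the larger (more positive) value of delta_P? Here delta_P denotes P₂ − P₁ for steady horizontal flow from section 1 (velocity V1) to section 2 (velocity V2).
delta_P(A) = -38.05 kPa, delta_P(B) = -54.57 kPa. Answer: A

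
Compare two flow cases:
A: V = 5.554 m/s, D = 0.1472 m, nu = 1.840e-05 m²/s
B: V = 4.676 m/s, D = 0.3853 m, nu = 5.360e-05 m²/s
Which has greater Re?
Re(A) = 44432, Re(B) = 33613. Answer: A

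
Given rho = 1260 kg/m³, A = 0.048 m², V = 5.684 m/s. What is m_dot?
Formula: \dot{m} = \rho A V
m_dot = 1260·0.048·5.684 = 343.8 kg/s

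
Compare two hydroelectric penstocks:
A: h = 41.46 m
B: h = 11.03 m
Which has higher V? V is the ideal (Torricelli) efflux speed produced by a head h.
V(A) = 28.52 m/s, V(B) = 14.71 m/s. Answer: A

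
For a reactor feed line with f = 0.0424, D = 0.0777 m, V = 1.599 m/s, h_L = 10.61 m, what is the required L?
Formula: h_L = f \frac{L}{D} \frac{V^2}{2g}
Substituting knowns: 10.61 = 0.0424·(L/0.0777)·1.599²/(2·9.81)
Solving for L: L = 10.61·2·9.81·0.0777/(0.0424·1.599²) = 149.2 m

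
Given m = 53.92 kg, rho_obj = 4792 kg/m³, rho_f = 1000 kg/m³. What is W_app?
Formula: W_{app} = mg\left(1 - \frac{\rho_f}{\rho_{obj}}\right)
W_app = 53.92·9.81·(1 − 1000/4792) = 418.6 N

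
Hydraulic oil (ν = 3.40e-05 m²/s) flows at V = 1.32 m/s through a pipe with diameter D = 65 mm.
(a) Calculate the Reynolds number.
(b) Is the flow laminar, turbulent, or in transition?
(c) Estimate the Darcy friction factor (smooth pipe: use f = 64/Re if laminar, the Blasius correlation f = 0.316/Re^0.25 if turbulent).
(a) Re = V·D/ν = 1.32·0.065/3.40e-05 = 2523.5
(b) Flow regime: transition (2300 ≤ Re ≤ 4000)
(c) Friction factor: f ≈ 0.04 (transitional regime, no simple correlation)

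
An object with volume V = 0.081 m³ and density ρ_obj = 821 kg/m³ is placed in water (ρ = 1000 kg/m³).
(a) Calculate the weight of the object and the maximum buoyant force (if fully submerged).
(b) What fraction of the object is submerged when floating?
(a) W=rho_obj*g*V=821*9.81*0.081=652.4 N; F_B(max)=rho*g*V=1000*9.81*0.081=794.6 N
(b) Floating fraction=rho_obj/rho=821/1000=0.821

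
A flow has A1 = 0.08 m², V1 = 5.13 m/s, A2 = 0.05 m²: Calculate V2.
Formula: V_2 = \frac{A_1 V_1}{A_2}
V2 = 0.08·5.13/0.05 = 8.208 m/s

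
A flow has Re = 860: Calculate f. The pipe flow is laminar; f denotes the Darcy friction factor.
Formula: f = \frac{64}{Re}
f = 64/860 = 0.07442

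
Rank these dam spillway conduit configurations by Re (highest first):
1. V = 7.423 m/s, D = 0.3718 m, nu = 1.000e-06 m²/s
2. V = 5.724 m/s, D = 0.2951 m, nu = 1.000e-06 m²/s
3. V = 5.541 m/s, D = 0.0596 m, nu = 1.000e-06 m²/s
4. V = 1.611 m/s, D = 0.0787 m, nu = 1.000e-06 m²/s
Case 1: Re = 2.760e+06
Case 2: Re = 1.689e+06
Case 3: Re = 330244
Case 4: Re = 126786
Ranking (highest first): 1, 2, 3, 4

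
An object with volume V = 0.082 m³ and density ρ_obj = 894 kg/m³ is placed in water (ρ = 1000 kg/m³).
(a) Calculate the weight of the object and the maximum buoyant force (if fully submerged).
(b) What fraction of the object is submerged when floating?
(a) W=rho_obj*g*V=894*9.81*0.082=719.2 N; F_B(max)=rho*g*V=1000*9.81*0.082=804.4 N
(b) Floating fraction=rho_obj/rho=894/1000=0.894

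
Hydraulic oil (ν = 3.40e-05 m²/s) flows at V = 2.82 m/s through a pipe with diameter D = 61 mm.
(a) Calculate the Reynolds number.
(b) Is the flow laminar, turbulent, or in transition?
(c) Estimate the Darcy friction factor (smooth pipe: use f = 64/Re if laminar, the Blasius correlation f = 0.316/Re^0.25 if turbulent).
(a) Re = V·D/ν = 2.82·0.061/3.40e-05 = 5059.4
(b) Flow regime: turbulent (Re > 4000)
(c) Friction factor: f = 0.316/Re^0.25 = 0.316/5059.4^0.25 = 0.03747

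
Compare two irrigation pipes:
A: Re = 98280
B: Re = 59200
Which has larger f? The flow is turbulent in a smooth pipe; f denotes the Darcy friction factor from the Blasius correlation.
f(A) = 0.01785, f(B) = 0.02026. Answer: B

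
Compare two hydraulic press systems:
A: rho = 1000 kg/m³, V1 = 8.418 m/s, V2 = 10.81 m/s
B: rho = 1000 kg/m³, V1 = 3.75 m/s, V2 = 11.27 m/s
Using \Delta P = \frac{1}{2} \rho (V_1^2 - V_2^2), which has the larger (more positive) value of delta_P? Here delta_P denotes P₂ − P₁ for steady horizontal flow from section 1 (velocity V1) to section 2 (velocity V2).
delta_P(A) = -23 kPa, delta_P(B) = -56.48 kPa. Answer: A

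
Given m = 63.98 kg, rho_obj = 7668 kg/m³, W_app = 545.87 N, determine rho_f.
Formula: W_{app} = mg\left(1 - \frac{\rho_f}{\rho_{obj}}\right)
Substituting knowns: 545.87 = 63.98·9.81·(1 − rho_f/7668)
Solving for rho_f: rho_f = 7668·(1 − 545.87/(63.98·9.81)) = 999 kg/m³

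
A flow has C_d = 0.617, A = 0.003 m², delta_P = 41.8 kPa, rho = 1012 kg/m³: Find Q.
Formula: Q = C_d A \sqrt{\frac{2 \Delta P}{\rho}}
Q = 0.617·0.003·√(2·(41.8·1000)/1012)·1000 = 16.82 L/s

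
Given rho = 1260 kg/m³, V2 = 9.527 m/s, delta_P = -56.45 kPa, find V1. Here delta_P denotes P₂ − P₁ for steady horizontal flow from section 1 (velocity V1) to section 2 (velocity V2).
Formula: \Delta P = \frac{1}{2} \rho (V_1^2 - V_2^2)
Substituting knowns: -56.45 = 0.5·1260·(V1² − 9.527²)/1000
Solving for V1: V1 = √(9.527² + 2·(-56.45·1000)/1260) = 1.077 m/s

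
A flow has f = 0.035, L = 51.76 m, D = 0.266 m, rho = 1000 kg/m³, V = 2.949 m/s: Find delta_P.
Formula: \Delta P = f \frac{L}{D} \frac{\rho V^2}{2}
delta_P = 0.035·(51.76/0.266)·0.5·1000·2.949²/1000 = 29.61 kPa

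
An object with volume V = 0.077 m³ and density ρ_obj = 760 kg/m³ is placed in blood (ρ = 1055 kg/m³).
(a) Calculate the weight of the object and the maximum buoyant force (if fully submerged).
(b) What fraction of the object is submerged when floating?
(a) W=rho_obj*g*V=760*9.81*0.077=574.1 N; F_B(max)=rho*g*V=1055*9.81*0.077=796.9 N
(b) Floating fraction=rho_obj/rho=760/1055=0.720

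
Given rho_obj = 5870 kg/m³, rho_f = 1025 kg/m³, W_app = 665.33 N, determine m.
Formula: W_{app} = mg\left(1 - \frac{\rho_f}{\rho_{obj}}\right)
Substituting knowns: 665.33 = m·9.81·(1 − 1025/5870)
Solving for m: m = 665.33/(9.81·(1 − 1025/5870)) = 82.17 kg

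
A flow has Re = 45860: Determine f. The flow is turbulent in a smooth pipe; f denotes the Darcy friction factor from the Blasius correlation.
Formula: f = \frac{0.316}{Re^{0.25}}
f = 0.316/45860^0.25 = 0.02159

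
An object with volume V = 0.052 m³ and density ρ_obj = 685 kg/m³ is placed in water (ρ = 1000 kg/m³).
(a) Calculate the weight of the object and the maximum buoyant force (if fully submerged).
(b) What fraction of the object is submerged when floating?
(a) W=rho_obj*g*V=685*9.81*0.052=349.4 N; F_B(max)=rho*g*V=1000*9.81*0.052=510.1 N
(b) Floating fraction=rho_obj/rho=685/1000=0.685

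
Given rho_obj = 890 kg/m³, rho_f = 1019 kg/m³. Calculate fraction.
Formula: f_{sub} = \frac{\rho_{obj}}{\rho_f}
fraction = 890/1019 = 0.8734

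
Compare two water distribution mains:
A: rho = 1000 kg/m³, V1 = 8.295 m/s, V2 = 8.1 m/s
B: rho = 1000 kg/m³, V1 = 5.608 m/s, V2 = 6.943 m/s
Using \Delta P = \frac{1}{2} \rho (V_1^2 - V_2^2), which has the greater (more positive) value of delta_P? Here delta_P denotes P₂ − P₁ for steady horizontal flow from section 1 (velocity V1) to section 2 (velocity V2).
delta_P(A) = 1.599 kPa, delta_P(B) = -8.378 kPa. Answer: A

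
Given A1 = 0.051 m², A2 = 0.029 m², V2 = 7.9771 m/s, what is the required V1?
Formula: V_2 = \frac{A_1 V_1}{A_2}
Substituting knowns: 7.9771 = 0.051·V1/0.029
Solving for V1: V1 = 7.9771·0.029/0.051 = 4.536 m/s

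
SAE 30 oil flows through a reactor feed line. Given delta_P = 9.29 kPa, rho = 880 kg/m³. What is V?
Formula: V = \sqrt{\frac{2 \Delta P}{\rho}}
V = √(2·(9.29·1000)/880) = 4.595 m/s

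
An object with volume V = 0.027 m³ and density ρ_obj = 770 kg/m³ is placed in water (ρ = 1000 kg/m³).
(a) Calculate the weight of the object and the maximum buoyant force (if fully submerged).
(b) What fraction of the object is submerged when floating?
(a) W=rho_obj*g*V=770*9.81*0.027=203.9 N; F_B(max)=rho*g*V=1000*9.81*0.027=264.9 N
(b) Floating fraction=rho_obj/rho=770/1000=0.770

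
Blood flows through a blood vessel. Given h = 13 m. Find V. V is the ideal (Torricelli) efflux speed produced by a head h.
Formula: V = \sqrt{2 g h}
V = √(2·9.81·13) = 15.97 m/s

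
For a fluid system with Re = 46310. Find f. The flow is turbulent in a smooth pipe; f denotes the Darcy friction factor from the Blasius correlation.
Formula: f = \frac{0.316}{Re^{0.25}}
f = 0.316/46310^0.25 = 0.02154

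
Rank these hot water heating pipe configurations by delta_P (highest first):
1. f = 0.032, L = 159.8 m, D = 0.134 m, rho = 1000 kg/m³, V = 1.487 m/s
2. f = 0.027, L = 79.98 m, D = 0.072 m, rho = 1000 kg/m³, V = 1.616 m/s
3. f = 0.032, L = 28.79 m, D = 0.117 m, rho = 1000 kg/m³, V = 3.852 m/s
Case 1: delta_P = 42.19 kPa
Case 2: delta_P = 39.16 kPa
Case 3: delta_P = 58.42 kPa
Ranking (highest first): 3, 1, 2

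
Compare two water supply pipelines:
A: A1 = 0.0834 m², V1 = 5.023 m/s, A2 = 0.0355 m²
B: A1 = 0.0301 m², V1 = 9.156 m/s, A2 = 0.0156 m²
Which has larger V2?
V2(A) = 11.8 m/s, V2(B) = 17.67 m/s. Answer: B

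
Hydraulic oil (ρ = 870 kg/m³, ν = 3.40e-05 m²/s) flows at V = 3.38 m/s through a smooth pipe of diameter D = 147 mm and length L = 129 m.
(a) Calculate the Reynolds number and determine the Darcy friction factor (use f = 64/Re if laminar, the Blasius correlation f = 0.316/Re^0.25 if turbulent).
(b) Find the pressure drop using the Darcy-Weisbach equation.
(a) Re = V·D/ν = 3.38·0.147/3.40e-05 = 14614 → turbulent (Re > 4000); f = 0.316/Re^0.25 = 0.316/14614^0.25 = 0.028741
(b) Darcy-Weisbach: ΔP = f·(L/D)·½ρV²/1000 = 0.028741·(129/0.147)·½·870·3.38²/1000 = 125.3 kPa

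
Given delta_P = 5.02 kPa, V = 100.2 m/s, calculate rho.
Formula: V = \sqrt{\frac{2 \Delta P}{\rho}}
Substituting knowns: 100.2 = √(2·(5.02·1000)/rho)
Solving for rho: rho = 2·(5.02·1000)/100.2² = 1 kg/m³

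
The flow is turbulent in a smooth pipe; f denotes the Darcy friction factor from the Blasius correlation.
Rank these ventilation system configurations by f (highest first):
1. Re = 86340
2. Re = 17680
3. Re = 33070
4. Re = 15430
Case 1: f = 0.01843
Case 2: f = 0.0274
Case 3: f = 0.02343
Case 4: f = 0.02835
Ranking (highest first): 4, 2, 3, 1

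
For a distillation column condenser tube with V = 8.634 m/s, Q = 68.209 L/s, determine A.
Formula: Q = A V
Substituting knowns: 68.209 = A·8.634·1000
Solving for A: A = (68.209/1000)/8.634 = 0.0079 m²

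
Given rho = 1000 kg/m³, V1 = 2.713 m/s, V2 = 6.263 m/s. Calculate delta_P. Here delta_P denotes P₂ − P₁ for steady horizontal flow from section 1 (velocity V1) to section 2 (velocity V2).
Formula: \Delta P = \frac{1}{2} \rho (V_1^2 - V_2^2)
delta_P = 0.5·1000·(2.713² − 6.263²)/1000 = -15.93 kPa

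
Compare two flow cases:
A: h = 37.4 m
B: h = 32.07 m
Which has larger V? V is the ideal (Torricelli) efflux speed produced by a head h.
V(A) = 27.09 m/s, V(B) = 25.08 m/s. Answer: A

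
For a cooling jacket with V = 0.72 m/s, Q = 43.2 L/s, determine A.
Formula: Q = A V
Substituting knowns: 43.2 = A·0.72·1000
Solving for A: A = (43.2/1000)/0.72 = 0.06 m²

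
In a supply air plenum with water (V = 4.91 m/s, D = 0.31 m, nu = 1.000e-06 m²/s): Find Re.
Formula: Re = \frac{V D}{\nu}
Re = 4.91·0.31/1.000e-06 = 1.522e+06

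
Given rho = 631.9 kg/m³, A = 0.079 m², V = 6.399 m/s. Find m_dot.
Formula: \dot{m} = \rho A V
m_dot = 631.9·0.079·6.399 = 319.4 kg/s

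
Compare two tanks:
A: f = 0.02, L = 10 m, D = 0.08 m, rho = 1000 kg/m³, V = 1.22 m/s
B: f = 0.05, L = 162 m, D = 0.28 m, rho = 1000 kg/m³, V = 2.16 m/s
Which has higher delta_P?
delta_P(A) = 1.861 kPa, delta_P(B) = 67.48 kPa. Answer: B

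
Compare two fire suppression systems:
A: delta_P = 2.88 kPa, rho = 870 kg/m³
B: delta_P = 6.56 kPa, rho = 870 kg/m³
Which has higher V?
V(A) = 2.573 m/s, V(B) = 3.883 m/s. Answer: B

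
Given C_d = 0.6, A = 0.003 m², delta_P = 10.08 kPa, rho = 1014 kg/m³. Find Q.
Formula: Q = C_d A \sqrt{\frac{2 \Delta P}{\rho}}
Q = 0.6·0.003·√(2·(10.08·1000)/1014)·1000 = 8.026 L/s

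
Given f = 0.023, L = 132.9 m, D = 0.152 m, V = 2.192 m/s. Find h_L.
Formula: h_L = f \frac{L}{D} \frac{V^2}{2g}
h_L = 0.023·(132.9/0.152)·2.192²/(2·9.81) = 4.925 m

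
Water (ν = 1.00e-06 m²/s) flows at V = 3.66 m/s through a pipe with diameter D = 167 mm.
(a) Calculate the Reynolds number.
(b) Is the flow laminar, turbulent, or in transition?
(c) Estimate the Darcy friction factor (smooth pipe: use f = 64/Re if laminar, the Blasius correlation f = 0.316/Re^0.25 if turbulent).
(a) Re = V·D/ν = 3.66·0.167/1.00e-06 = 611220
(b) Flow regime: turbulent (Re > 4000)
(c) Friction factor: f = 0.316/Re^0.25 = 0.316/611220^0.25 = 0.0113 (Blasius is strictly valid for Re ≲ 1e5; used here as the smooth-pipe estimate the problem specifies)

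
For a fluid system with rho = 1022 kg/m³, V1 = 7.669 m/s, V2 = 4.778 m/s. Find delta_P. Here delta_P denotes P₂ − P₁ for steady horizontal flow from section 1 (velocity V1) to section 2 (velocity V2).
Formula: \Delta P = \frac{1}{2} \rho (V_1^2 - V_2^2)
delta_P = 0.5·1022·(7.669² − 4.778²)/1000 = 18.39 kPa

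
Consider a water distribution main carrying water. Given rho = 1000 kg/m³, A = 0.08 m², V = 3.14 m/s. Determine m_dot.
Formula: \dot{m} = \rho A V
m_dot = 1000·0.08·3.14 = 251.2 kg/s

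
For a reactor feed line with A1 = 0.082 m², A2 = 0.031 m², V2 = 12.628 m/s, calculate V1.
Formula: V_2 = \frac{A_1 V_1}{A_2}
Substituting knowns: 12.628 = 0.082·V1/0.031
Solving for V1: V1 = 12.628·0.031/0.082 = 4.774 m/s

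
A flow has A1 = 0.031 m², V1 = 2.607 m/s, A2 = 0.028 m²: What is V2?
Formula: V_2 = \frac{A_1 V_1}{A_2}
V2 = 0.031·2.607/0.028 = 2.886 m/s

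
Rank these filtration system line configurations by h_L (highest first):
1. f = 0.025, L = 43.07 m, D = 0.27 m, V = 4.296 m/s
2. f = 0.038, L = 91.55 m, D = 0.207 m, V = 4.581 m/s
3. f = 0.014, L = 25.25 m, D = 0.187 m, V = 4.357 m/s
Case 1: h_L = 3.751 m
Case 2: h_L = 17.98 m
Case 3: h_L = 1.829 m
Ranking (highest first): 2, 1, 3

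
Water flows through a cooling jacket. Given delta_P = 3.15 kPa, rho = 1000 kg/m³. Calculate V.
Formula: V = \sqrt{\frac{2 \Delta P}{\rho}}
V = √(2·(3.15·1000)/1000) = 2.51 m/s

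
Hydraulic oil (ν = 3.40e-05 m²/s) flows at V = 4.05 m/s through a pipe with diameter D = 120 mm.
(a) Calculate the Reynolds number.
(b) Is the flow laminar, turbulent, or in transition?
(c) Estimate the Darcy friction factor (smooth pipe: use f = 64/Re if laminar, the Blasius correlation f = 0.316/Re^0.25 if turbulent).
(a) Re = V·D/ν = 4.05·0.12/3.40e-05 = 14294
(b) Flow regime: turbulent (Re > 4000)
(c) Friction factor: f = 0.316/Re^0.25 = 0.316/14294^0.25 = 0.0289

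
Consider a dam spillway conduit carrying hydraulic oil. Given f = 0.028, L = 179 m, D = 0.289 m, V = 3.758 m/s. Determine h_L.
Formula: h_L = f \frac{L}{D} \frac{V^2}{2g}
h_L = 0.028·(179/0.289)·3.758²/(2·9.81) = 12.48 m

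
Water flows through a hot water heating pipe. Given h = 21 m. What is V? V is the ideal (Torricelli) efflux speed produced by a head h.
Formula: V = \sqrt{2 g h}
V = √(2·9.81·21) = 20.3 m/s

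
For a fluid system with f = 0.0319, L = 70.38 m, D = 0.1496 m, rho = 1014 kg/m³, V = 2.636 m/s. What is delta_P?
Formula: \Delta P = f \frac{L}{D} \frac{\rho V^2}{2}
delta_P = 0.0319·(70.38/0.1496)·0.5·1014·2.636²/1000 = 52.87 kPa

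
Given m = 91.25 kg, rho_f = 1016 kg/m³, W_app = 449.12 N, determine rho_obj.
Formula: W_{app} = mg\left(1 - \frac{\rho_f}{\rho_{obj}}\right)
Substituting knowns: 449.12 = 91.25·9.81·(1 − 1016/rho_obj)
Solving for rho_obj: rho_obj = 1016/(1 − 449.12/(91.25·9.81)) = 2039 kg/m³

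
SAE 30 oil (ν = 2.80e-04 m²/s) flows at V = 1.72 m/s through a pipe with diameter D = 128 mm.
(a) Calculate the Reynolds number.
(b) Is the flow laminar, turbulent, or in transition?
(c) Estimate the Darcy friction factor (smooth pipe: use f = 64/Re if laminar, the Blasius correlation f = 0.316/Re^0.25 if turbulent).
(a) Re = V·D/ν = 1.72·0.128/2.80e-04 = 786.29
(b) Flow regime: laminar (Re < 2300)
(c) Friction factor: f = 64/Re = 64/786.29 = 0.08139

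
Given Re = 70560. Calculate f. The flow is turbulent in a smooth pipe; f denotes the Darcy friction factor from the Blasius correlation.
Formula: f = \frac{0.316}{Re^{0.25}}
f = 0.316/70560^0.25 = 0.01939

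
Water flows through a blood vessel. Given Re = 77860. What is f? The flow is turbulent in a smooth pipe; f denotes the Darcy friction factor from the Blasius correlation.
Formula: f = \frac{0.316}{Re^{0.25}}
f = 0.316/77860^0.25 = 0.01892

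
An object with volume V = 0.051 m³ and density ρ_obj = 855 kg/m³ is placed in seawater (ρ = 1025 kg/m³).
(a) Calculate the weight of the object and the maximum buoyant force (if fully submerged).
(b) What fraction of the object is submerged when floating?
(a) W=rho_obj*g*V=855*9.81*0.051=427.8 N; F_B(max)=rho*g*V=1025*9.81*0.051=512.8 N
(b) Floating fraction=rho_obj/rho=855/1025=0.834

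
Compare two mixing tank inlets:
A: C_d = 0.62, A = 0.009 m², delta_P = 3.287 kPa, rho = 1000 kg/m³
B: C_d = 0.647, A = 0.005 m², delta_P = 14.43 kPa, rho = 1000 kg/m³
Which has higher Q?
Q(A) = 14.31 L/s, Q(B) = 17.38 L/s. Answer: B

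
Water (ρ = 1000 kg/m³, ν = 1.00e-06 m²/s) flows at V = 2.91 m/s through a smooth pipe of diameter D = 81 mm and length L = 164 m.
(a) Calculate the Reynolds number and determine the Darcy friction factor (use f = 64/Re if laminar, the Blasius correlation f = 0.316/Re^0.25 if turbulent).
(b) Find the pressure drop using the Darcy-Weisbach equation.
(a) Re = V·D/ν = 2.91·0.081/1.00e-06 = 235710 → turbulent (Re > 4000); f = 0.316/Re^0.25 = 0.316/235710^0.25 = 0.014341 (Blasius is strictly valid for Re ≲ 1e5; used here as the smooth-pipe estimate the problem specifies)
(b) Darcy-Weisbach: ΔP = f·(L/D)·½ρV²/1000 = 0.014341·(164/0.081)·½·1000·2.91²/1000 = 122.9 kPa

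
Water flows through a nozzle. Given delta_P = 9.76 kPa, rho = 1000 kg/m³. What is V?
Formula: V = \sqrt{\frac{2 \Delta P}{\rho}}
V = √(2·(9.76·1000)/1000) = 4.418 m/s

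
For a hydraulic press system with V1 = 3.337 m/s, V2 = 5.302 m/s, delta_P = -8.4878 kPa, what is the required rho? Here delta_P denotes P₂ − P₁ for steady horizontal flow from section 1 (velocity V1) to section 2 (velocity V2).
Formula: \Delta P = \frac{1}{2} \rho (V_1^2 - V_2^2)
Substituting knowns: -8.4878 = 0.5·rho·(3.337² − 5.302²)/1000
Solving for rho: rho = 2·(-8.4878·1000)/(3.337² − 5.302²) = 1000 kg/m³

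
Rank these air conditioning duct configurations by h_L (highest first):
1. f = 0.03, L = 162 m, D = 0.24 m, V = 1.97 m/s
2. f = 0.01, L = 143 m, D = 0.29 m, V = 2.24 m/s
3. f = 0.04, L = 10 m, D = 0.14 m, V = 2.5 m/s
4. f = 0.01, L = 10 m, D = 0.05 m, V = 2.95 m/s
Case 1: h_L = 4.006 m
Case 2: h_L = 1.261 m
Case 3: h_L = 0.9101 m
Case 4: h_L = 0.8871 m
Ranking (highest first): 1, 2, 3, 4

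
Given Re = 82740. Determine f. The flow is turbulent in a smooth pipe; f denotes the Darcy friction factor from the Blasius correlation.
Formula: f = \frac{0.316}{Re^{0.25}}
f = 0.316/82740^0.25 = 0.01863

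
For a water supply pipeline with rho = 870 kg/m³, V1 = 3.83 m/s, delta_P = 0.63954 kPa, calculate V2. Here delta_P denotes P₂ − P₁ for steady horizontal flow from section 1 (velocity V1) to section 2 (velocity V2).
Formula: \Delta P = \frac{1}{2} \rho (V_1^2 - V_2^2)
Substituting knowns: 0.63954 = 0.5·870·(3.83² − V2²)/1000
Solving for V2: V2 = √(3.83² − 2·(0.63954·1000)/870) = 3.633 m/s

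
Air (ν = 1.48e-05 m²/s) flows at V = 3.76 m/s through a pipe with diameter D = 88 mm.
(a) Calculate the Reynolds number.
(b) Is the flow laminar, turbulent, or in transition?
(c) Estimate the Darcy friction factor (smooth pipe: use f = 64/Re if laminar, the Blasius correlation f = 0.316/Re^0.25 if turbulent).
(a) Re = V·D/ν = 3.76·0.088/1.48e-05 = 22357
(b) Flow regime: turbulent (Re > 4000)
(c) Friction factor: f = 0.316/Re^0.25 = 0.316/22357^0.25 = 0.02584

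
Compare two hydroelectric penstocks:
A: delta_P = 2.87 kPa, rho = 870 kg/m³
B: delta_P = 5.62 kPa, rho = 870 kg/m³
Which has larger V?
V(A) = 2.569 m/s, V(B) = 3.594 m/s. Answer: B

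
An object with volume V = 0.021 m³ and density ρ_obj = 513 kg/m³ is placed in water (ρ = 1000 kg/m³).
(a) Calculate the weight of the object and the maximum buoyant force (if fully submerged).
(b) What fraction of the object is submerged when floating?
(a) W=rho_obj*g*V=513*9.81*0.021=105.7 N; F_B(max)=rho*g*V=1000*9.81*0.021=206.0 N
(b) Floating fraction=rho_obj/rho=513/1000=0.513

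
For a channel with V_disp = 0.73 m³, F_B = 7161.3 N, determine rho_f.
Formula: F_B = \rho_f g V_{disp}
Substituting knowns: 7161.3 = rho_f·9.81·0.73
Solving for rho_f: rho_f = 7161.3/(9.81·0.73) = 1000 kg/m³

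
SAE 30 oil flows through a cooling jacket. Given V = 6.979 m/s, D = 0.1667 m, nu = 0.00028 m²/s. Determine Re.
Formula: Re = \frac{V D}{\nu}
Re = 6.979·0.1667/0.00028 = 4155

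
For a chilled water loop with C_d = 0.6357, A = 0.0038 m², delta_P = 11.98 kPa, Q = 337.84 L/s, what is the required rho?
Formula: Q = C_d A \sqrt{\frac{2 \Delta P}{\rho}}
Substituting knowns: 337.84 = 0.6357·0.0038·√(2·(11.98·1000)/rho)·1000
Solving for rho: rho = 2·(11.98·1000)/((337.84/1000)/(0.6357·0.0038))² = 1.225 kg/m³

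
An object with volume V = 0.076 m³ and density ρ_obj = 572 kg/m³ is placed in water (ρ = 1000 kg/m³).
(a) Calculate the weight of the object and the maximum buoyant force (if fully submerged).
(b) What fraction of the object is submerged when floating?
(a) W=rho_obj*g*V=572*9.81*0.076=426.5 N; F_B(max)=rho*g*V=1000*9.81*0.076=745.6 N
(b) Floating fraction=rho_obj/rho=572/1000=0.572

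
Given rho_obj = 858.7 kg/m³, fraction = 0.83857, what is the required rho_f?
Formula: f_{sub} = \frac{\rho_{obj}}{\rho_f}
Substituting knowns: 0.83857 = 858.7/rho_f
Solving for rho_f: rho_f = 858.7/0.83857 = 1024 kg/m³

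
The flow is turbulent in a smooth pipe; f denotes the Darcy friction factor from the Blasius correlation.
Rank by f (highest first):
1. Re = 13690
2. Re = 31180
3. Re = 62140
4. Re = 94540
Case 1: f = 0.02921
Case 2: f = 0.02378
Case 3: f = 0.02001
Case 4: f = 0.01802
Ranking (highest first): 1, 2, 3, 4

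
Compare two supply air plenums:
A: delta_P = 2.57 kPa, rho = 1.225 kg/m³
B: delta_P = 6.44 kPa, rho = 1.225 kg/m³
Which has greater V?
V(A) = 64.78 m/s, V(B) = 102.5 m/s. Answer: B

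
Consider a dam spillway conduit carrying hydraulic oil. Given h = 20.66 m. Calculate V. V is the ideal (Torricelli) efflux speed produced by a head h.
Formula: V = \sqrt{2 g h}
V = √(2·9.81·20.66) = 20.13 m/s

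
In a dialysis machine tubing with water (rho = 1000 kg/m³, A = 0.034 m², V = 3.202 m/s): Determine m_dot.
Formula: \dot{m} = \rho A V
m_dot = 1000·0.034·3.202 = 108.9 kg/s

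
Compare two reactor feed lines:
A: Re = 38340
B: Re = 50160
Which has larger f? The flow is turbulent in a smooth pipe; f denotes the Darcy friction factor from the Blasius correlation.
f(A) = 0.02258, f(B) = 0.02112. Answer: A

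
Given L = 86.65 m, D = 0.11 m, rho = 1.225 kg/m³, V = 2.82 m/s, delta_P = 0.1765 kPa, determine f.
Formula: \Delta P = f \frac{L}{D} \frac{\rho V^2}{2}
Substituting knowns: 0.1765 = f·(86.65/0.11)·0.5·1.225·2.82²/1000
Solving for f: f = (0.1765·1000)/((86.65/0.11)·0.5·1.225·2.82²) = 0.046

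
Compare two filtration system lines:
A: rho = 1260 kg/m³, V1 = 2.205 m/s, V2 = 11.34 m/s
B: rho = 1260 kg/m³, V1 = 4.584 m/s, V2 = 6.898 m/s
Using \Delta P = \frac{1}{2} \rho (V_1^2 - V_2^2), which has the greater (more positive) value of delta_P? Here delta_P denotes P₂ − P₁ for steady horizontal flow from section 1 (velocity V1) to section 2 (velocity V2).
delta_P(A) = -77.95 kPa, delta_P(B) = -16.74 kPa. Answer: B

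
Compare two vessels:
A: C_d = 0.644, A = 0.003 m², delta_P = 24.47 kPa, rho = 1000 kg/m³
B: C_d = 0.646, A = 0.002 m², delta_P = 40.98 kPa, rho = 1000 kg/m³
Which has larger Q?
Q(A) = 13.52 L/s, Q(B) = 11.7 L/s. Answer: A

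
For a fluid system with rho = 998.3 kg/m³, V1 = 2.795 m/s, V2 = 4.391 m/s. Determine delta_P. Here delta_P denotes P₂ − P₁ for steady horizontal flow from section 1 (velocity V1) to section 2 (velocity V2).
Formula: \Delta P = \frac{1}{2} \rho (V_1^2 - V_2^2)
delta_P = 0.5·998.3·(2.795² − 4.391²)/1000 = -5.725 kPa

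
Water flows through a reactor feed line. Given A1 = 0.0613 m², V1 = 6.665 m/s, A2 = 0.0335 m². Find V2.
Formula: V_2 = \frac{A_1 V_1}{A_2}
V2 = 0.0613·6.665/0.0335 = 12.2 m/s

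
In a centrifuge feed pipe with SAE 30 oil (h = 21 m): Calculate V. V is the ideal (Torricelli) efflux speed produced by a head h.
Formula: V = \sqrt{2 g h}
V = √(2·9.81·21) = 20.3 m/s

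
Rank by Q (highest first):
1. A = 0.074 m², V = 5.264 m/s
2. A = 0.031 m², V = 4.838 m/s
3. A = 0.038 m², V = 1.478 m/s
Case 1: Q = 389.5 L/s
Case 2: Q = 150 L/s
Case 3: Q = 56.16 L/s
Ranking (highest first): 1, 2, 3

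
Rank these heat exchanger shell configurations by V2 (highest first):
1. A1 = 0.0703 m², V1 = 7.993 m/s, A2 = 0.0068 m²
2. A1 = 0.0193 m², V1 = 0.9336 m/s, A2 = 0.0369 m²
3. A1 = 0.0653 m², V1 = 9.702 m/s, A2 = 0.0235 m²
Case 1: V2 = 82.63 m/s
Case 2: V2 = 0.4883 m/s
Case 3: V2 = 26.96 m/s
Ranking (highest first): 1, 3, 2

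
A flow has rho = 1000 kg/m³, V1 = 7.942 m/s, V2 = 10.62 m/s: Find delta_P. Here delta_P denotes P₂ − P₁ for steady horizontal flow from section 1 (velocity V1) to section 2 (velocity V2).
Formula: \Delta P = \frac{1}{2} \rho (V_1^2 - V_2^2)
delta_P = 0.5·1000·(7.942² − 10.62²)/1000 = -24.85 kPa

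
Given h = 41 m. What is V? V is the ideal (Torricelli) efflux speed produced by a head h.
Formula: V = \sqrt{2 g h}
V = √(2·9.81·41) = 28.36 m/s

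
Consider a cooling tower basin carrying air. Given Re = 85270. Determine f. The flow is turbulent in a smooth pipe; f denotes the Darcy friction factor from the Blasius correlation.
Formula: f = \frac{0.316}{Re^{0.25}}
f = 0.316/85270^0.25 = 0.01849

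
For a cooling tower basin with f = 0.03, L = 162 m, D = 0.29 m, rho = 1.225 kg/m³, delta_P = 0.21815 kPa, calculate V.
Formula: \Delta P = f \frac{L}{D} \frac{\rho V^2}{2}
Substituting knowns: 0.21815 = 0.03·(162/0.29)·0.5·1.225·V²/1000
Solving for V: V = √((0.21815·1000)/(0.03·(162/0.29)·0.5·1.225)) = 4.61 m/s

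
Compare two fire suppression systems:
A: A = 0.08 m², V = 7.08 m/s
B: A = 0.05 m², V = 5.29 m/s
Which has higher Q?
Q(A) = 566.4 L/s, Q(B) = 264.5 L/s. Answer: A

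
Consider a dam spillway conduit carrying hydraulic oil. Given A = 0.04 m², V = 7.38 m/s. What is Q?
Formula: Q = A V
Q = 0.04·7.38·1000 = 295.2 L/s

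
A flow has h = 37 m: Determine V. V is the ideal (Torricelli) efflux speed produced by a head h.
Formula: V = \sqrt{2 g h}
V = √(2·9.81·37) = 26.94 m/s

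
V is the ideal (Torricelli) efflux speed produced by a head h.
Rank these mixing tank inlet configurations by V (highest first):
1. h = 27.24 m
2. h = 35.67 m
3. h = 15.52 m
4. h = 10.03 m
Case 1: V = 23.12 m/s
Case 2: V = 26.45 m/s
Case 3: V = 17.45 m/s
Case 4: V = 14.03 m/s
Ranking (highest first): 2, 1, 3, 4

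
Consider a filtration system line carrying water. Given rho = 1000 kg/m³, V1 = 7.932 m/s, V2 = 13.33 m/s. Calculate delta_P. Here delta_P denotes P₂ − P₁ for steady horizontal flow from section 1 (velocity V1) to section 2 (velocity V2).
Formula: \Delta P = \frac{1}{2} \rho (V_1^2 - V_2^2)
delta_P = 0.5·1000·(7.932² − 13.33²)/1000 = -57.39 kPa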